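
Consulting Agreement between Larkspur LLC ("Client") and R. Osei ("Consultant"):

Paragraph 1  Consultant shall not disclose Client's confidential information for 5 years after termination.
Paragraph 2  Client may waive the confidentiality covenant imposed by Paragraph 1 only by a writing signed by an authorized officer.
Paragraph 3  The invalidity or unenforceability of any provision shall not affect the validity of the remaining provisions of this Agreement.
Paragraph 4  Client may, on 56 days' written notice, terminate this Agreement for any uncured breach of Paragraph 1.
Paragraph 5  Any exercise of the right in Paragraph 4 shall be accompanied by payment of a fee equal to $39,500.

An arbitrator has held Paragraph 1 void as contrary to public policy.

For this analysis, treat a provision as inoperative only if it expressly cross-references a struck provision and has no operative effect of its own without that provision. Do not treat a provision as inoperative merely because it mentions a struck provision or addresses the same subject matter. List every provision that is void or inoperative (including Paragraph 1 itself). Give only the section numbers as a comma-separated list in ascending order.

1, 2, 4, 5

Paragraph 1 is struck. Paragraph 2 operates only by reference to Paragraph 1, so it falls with Paragraph 1. Paragraph 4 merely fixes the termination right for breach of Paragraph 1; with Paragraph 1 gone it has nothing to operate on and falls away. Paragraph 5 merely fixes the exercise fee for Paragraph 4; with Paragraph 4 gone it has nothing to operate on and falls away. Paragraph 3 is a severability clause and preserves every provision that can still be given independent effect. Only Paragraph 3 remains in effect.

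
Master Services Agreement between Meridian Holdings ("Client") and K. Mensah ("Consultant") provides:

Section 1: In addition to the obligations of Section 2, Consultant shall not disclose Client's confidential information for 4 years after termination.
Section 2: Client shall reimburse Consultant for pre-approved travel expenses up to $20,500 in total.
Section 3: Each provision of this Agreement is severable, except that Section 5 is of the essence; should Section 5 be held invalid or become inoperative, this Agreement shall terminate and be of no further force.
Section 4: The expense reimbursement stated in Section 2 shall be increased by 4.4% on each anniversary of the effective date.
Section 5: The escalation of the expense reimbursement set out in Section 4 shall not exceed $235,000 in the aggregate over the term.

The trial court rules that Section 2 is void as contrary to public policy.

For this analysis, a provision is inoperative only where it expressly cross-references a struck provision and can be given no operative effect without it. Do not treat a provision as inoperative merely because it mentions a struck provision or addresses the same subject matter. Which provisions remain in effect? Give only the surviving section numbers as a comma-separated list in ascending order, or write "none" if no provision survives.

none

Section 2 is struck. Section 4 does nothing except set the escalation of the expense reimbursement by reference to Section 2; with Section 2 gone it has no independent effect and is inoperative. Section 5 has no operative effect of its own apart from Section 4 and is therefore inoperative. Section 3 makes Section 5 an essential term, and Section 5 has been rendered inoperative by the cascade; under Section 3, the entire Agreement is therefore void. No provision of the Agreement survives.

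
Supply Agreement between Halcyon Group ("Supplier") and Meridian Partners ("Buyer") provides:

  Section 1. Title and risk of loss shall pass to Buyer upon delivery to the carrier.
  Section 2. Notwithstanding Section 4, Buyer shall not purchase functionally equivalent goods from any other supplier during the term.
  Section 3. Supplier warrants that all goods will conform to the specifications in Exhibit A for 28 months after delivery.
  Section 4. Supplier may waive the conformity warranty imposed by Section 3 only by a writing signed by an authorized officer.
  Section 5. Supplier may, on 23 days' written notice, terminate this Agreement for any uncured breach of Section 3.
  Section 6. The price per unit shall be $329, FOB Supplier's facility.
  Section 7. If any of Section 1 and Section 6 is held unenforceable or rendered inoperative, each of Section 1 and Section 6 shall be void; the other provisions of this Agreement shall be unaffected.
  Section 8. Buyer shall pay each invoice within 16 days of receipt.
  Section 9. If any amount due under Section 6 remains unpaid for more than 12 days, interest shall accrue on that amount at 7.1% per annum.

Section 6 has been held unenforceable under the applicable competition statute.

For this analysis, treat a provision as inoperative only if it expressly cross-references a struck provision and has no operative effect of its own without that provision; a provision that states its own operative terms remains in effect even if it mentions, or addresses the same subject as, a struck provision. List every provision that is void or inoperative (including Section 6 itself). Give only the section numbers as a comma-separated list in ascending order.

Section 6 is struck. Section 9 operates only by reference to Section 6, so it falls with Section 6. Section 7 declares Section 1 and Section 6 mutually dependent; since one of them has fallen, all of them are of no effect. That brings down Section 1 as well. The remainder continues in force under Section 7. The provisions still in force are Section 2, Section 3, Section 4, Section 5, Section 7, and Section 8.

1, 6, 9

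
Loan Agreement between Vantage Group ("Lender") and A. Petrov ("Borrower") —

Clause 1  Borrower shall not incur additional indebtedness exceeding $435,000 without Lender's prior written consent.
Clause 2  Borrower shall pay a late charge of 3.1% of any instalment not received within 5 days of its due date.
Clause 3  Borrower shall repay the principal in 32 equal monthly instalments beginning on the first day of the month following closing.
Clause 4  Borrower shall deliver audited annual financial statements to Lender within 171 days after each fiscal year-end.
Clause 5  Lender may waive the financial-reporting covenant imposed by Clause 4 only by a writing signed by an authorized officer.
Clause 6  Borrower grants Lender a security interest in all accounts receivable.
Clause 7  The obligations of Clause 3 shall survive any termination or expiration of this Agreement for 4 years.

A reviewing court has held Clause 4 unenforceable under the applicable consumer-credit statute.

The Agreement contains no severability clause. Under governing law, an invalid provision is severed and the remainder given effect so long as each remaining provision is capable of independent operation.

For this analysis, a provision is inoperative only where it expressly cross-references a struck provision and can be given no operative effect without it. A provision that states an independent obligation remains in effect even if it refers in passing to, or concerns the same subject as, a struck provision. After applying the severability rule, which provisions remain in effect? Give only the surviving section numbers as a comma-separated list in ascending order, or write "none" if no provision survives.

1, 2, 3, 6, 7

Clause 4 is struck. Clause 5 operates only by reference to Clause 4, so it falls with Clause 4. With no severability clause, the stated default rule severs what cannot stand and enforces each remaining provision that can operate on its own. The provisions still in force are Clause 1, Clause 2, Clause 3, Clause 6, and Clause 7.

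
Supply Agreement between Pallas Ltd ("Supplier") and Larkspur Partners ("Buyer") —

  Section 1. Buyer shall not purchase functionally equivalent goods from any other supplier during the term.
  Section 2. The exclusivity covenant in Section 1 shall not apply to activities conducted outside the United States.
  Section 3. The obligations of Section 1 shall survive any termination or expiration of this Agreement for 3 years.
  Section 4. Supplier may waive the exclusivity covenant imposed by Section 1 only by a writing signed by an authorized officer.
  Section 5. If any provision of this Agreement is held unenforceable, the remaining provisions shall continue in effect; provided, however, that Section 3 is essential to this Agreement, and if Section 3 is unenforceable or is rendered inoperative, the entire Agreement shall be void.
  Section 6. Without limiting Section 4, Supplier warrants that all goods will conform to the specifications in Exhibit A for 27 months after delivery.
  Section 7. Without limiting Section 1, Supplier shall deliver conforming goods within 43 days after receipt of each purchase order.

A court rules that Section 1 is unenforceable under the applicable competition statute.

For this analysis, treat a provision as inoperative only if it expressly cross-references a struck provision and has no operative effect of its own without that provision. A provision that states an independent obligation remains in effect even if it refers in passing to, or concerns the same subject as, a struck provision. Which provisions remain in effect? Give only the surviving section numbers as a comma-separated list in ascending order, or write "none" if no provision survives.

Section 1 is struck. Section 2 does nothing except set the carve-out from the exclusivity covenant by reference to Section 1; with Section 1 gone it has no independent effect and is inoperative. Section 3 merely fixes the survival period for Section 1; with Section 1 gone it has nothing to operate on and falls away. Section 4 operates only by reference to Section 1, so it falls with Section 1. Section 5 makes Section 3 an essential term, and Section 3 has been rendered inoperative by the cascade; under Section 5, the entire Agreement is therefore void. No provision of the Agreement survives.

none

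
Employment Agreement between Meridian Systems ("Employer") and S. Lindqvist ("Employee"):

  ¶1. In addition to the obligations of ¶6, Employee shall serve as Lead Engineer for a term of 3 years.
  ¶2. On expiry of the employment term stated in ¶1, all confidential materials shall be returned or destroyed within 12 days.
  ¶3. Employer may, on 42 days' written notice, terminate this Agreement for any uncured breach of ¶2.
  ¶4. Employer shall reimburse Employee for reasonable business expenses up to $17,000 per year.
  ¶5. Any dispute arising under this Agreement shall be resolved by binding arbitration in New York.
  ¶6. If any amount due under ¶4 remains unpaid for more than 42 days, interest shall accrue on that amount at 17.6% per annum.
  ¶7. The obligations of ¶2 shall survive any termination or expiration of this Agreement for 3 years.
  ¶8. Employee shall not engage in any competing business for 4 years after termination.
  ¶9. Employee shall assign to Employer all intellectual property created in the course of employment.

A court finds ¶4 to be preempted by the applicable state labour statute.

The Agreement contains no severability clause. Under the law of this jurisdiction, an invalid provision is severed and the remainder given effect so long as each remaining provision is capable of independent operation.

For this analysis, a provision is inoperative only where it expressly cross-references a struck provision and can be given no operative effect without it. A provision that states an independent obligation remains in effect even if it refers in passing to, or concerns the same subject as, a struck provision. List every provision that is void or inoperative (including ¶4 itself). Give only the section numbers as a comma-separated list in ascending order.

¶4 is struck. ¶6 does nothing except set the default interest on the expense-reimbursement cap by reference to ¶4; with ¶4 gone it has no independent effect and is inoperative. Although ¶1 refers to ¶6, its operative terms do not depend on ¶6, so it remains in effect. Under the stated default rule, only provisions that cannot operate independently fall away; the rest are enforced. That leaves ¶1, ¶2, ¶3, ¶5, ¶7, ¶8, and ¶9 in effect.

4, 6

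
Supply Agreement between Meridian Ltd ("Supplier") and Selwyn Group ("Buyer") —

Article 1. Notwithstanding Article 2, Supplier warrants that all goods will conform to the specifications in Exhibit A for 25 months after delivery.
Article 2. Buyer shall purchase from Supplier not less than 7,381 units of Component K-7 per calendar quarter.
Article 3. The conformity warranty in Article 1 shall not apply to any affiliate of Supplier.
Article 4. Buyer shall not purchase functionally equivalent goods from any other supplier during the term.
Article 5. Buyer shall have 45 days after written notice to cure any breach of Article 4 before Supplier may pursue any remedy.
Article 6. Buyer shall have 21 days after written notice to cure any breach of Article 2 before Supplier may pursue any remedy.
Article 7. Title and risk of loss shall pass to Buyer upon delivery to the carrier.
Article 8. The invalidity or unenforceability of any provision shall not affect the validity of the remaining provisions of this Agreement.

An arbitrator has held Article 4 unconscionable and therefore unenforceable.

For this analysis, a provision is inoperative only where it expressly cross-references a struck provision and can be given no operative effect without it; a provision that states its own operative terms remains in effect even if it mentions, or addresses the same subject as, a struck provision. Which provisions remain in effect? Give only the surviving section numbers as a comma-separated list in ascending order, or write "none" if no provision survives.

1, 2, 3, 6, 7, 8

Article 4 is struck. The only function of Article 5 is the cure period for breach of Article 4, so it cannot stand once Article 4 is removed. Article 8 is a severability clause and preserves every provision that can still be given independent effect. Article 1, Article 2, Article 3, Article 6, Article 7, and Article 8 remain in effect.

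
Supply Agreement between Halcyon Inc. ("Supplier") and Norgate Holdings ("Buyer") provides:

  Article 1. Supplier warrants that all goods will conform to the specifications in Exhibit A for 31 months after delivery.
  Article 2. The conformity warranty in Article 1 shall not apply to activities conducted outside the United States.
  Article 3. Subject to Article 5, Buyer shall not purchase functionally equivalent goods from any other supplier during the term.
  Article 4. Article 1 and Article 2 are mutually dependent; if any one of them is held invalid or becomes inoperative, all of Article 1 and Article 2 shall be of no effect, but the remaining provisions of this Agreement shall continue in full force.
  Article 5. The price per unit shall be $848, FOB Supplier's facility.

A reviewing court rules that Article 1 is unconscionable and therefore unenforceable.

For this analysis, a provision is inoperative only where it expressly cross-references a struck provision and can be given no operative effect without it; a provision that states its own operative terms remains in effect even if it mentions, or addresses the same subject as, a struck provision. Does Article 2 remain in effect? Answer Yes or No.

No

Article 1 is struck. Article 2 does nothing except set the carve-out from the conformity warranty by reference to Article 1; with Article 1 gone it has no independent effect and is inoperative. Article 4 declares Article 1 and Article 2 mutually dependent; since one of them has fallen, all of them are of no effect. The remainder continues in force under Article 4. The provisions still in force are Article 3, Article 4, and Article 5. Article 2 is among the inoperative provisions, so the answer is no.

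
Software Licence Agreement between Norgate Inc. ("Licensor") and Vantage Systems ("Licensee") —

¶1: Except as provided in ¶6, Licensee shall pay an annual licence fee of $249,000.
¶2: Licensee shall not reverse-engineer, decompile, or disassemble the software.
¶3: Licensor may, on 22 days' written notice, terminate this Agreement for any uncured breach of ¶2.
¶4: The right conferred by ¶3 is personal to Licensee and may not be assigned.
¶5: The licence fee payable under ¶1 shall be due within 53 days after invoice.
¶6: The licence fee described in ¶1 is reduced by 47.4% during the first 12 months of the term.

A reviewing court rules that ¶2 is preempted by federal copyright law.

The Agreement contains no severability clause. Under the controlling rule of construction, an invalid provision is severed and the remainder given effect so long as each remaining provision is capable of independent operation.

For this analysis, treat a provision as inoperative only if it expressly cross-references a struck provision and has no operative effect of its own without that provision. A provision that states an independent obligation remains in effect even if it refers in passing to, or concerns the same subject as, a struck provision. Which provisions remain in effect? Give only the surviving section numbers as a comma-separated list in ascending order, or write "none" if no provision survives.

¶2 is struck. ¶3 operates only by reference to ¶2, so it falls with ¶2. ¶4 operates only by reference to ¶3, so it falls with ¶3. Under the stated default rule, only provisions that cannot operate independently fall away; the rest are enforced. That leaves ¶1, ¶5, and ¶6 in effect.

1, 5, 6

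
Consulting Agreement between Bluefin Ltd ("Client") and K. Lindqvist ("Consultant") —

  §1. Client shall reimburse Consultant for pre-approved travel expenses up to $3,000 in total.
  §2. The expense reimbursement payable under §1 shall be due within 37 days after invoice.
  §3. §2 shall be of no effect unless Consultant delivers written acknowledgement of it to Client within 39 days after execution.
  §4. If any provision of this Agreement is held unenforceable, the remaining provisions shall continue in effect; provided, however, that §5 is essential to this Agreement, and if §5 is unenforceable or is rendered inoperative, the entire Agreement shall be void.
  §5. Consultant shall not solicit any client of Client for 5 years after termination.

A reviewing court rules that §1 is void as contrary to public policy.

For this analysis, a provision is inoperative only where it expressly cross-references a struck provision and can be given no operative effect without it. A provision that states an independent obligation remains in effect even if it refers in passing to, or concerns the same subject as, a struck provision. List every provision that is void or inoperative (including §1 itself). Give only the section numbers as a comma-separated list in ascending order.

1, 2, 3

§1 is struck. §2 does nothing except set the payment deadline for the expense reimbursement by reference to §1; with §1 gone it has no independent effect and is inoperative. The only function of §3 is the acknowledgement condition for §2, so it cannot stand once §2 is removed. §4 makes §5 an essential term, but §5 is unaffected, so the severability proviso in §4 preserves the remaining provisions. That leaves §4 and §5 in effect.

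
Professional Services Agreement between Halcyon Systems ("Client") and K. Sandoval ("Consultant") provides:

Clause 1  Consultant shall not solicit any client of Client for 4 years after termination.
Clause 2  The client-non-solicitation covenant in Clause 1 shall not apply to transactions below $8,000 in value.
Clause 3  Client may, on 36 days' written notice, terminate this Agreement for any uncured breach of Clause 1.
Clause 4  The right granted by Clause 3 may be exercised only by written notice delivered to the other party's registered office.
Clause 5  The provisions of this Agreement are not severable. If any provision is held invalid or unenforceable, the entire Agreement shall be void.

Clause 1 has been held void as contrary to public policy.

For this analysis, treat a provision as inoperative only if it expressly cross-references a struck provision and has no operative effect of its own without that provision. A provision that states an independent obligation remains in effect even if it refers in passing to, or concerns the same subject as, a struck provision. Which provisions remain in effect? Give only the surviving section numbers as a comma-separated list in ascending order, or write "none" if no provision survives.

Clause 1 is struck. Clause 2 has no operative effect of its own apart from Clause 1 and is therefore inoperative. Clause 3 operates only by reference to Clause 1, so it falls with Clause 1. Clause 4 operates only by reference to Clause 3, so it falls with Clause 3. Clause 5 provides that the Agreement is not severable, so the invalidity of any one provision voids the entire Agreement. No provision of the Agreement survives.

none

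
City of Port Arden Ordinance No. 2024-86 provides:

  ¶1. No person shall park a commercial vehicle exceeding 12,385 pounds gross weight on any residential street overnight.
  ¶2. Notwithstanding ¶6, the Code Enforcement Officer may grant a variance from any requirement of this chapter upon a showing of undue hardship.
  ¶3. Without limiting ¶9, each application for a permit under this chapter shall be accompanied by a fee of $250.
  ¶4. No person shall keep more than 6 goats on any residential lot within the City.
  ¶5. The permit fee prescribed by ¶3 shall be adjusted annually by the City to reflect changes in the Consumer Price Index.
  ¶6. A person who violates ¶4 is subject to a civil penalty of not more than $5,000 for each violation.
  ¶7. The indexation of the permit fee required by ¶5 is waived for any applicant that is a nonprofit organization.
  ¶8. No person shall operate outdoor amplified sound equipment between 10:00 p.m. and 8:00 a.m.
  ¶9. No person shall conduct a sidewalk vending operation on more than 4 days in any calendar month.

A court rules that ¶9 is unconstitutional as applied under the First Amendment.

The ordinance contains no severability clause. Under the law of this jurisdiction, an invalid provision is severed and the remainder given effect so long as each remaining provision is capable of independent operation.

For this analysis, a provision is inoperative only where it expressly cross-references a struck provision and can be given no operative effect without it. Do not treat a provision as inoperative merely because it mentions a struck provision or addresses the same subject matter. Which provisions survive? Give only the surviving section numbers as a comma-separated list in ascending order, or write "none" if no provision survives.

¶9 is struck. ¶3 mentions ¶9 but its own obligation stands independently of ¶9, so ¶3 is not affected. No other provision's operative terms depend on ¶9. With no severability clause, the stated default rule severs what cannot stand and enforces each remaining provision that can operate on its own. ¶1, ¶2, ¶3, ¶4, ¶5, ¶6, ¶7, and ¶8 remain in effect.

1, 2, 3, 4, 5, 6, 7, 8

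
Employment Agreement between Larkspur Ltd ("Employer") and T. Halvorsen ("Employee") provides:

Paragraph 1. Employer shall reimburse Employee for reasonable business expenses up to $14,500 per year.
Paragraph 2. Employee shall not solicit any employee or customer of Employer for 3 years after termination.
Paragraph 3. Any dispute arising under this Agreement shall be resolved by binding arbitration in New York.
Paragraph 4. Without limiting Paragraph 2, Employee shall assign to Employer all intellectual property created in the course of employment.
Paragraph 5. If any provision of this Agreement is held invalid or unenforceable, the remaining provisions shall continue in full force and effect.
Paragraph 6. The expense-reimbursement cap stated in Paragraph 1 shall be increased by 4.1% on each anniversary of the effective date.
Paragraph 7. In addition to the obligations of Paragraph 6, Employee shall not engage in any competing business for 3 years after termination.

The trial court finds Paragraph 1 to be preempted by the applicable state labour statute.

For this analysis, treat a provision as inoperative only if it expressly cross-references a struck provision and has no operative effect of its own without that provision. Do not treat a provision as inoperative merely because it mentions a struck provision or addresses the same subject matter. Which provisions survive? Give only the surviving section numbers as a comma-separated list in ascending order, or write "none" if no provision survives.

2, 3, 4, 5, 7

Paragraph 1 is struck. Paragraph 6 has no operative effect of its own apart from Paragraph 1 and is therefore inoperative. Although Paragraph 7 refers to Paragraph 6, its operative terms do not depend on Paragraph 6, so it remains in effect. Under the severability clause in Paragraph 5, the remaining provisions continue in force. Paragraph 2, Paragraph 3, Paragraph 4, Paragraph 5, and Paragraph 7 remain in effect.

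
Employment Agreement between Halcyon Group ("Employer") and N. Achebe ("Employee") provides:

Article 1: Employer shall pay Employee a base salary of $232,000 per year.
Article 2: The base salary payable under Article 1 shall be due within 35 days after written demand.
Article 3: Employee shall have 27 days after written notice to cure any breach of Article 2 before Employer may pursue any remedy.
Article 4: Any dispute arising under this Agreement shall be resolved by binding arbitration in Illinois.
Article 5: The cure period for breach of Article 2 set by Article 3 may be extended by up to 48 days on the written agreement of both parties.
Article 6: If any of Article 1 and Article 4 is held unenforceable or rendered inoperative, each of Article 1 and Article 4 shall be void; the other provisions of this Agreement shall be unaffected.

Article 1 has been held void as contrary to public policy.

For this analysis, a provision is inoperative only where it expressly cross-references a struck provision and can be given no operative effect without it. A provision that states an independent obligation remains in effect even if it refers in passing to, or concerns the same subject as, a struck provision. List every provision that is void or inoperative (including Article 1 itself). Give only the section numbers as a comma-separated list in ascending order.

1, 2, 3, 4, 5

Article 1 is struck. Article 2 operates only by reference to Article 1, so it falls with Article 1. The only function of Article 3 is the cure period for breach of Article 2, so it cannot stand once Article 2 is removed. The whole of Article 5 is the extension of the cure period for breach of Article 2, defined by reference to Article 3, so Article 5 cannot stand once Article 3 is removed. Article 6 declares Article 1 and Article 4 mutually dependent; since one of them has fallen, all of them are of no effect. That brings down Article 4 as well. The remainder continues in force under Article 6. Only Article 6 remains in effect.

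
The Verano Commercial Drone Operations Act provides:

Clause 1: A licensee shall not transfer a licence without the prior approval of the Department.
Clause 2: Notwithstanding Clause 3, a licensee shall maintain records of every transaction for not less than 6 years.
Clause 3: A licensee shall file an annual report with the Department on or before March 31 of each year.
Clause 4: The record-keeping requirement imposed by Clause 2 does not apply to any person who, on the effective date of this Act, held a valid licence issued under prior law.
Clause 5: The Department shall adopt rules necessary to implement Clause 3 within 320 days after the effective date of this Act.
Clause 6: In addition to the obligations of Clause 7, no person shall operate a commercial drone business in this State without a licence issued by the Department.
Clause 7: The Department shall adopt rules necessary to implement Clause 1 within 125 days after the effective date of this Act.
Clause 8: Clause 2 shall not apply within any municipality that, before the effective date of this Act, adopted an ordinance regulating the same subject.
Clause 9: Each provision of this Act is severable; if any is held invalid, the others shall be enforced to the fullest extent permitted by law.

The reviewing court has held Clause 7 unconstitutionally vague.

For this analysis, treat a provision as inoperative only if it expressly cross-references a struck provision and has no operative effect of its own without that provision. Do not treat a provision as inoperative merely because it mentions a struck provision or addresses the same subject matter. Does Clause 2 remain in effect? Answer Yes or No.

Clause 7 is struck. Although Clause 6 refers to Clause 7, its operative terms do not depend on Clause 7, so it remains in effect. No other provision's operative terms depend on Clause 7. Under the severability clause in Clause 9, the remaining provisions continue in force. Clause 1, Clause 2, Clause 3, Clause 4, Clause 5, Clause 6, Clause 8, and Clause 9 remain in effect. Clause 2 is among the surviving provisions, so the answer is yes.

Yes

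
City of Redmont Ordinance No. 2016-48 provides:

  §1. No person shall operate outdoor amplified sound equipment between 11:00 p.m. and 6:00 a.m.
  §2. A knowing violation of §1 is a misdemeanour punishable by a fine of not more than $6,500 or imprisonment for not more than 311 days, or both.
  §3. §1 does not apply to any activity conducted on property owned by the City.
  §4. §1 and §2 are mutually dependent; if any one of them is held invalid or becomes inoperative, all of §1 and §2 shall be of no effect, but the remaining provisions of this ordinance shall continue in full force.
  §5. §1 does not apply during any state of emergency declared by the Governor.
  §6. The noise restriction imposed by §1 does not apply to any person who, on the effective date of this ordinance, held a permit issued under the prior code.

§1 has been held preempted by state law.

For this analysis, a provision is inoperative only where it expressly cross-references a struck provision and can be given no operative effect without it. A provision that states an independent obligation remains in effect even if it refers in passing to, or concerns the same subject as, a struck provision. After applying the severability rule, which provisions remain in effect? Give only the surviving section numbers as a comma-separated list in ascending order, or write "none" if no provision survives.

§1 is struck. §2 merely fixes the criminal penalty for violating §1; with §1 gone it has nothing to operate on and falls away. The only function of §3 is the public-property exemption from §1, so it cannot stand once §1 is removed. §5 merely fixes the emergency suspension of §1; with §1 gone it has nothing to operate on and falls away. §6 merely fixes the grandfather exemption from §1; with §1 gone it has nothing to operate on and falls away. §4 declares §1 and §2 mutually dependent; since one of them has fallen, all of them are of no effect. The remainder continues in force under §4. Only §4 remains in effect.

4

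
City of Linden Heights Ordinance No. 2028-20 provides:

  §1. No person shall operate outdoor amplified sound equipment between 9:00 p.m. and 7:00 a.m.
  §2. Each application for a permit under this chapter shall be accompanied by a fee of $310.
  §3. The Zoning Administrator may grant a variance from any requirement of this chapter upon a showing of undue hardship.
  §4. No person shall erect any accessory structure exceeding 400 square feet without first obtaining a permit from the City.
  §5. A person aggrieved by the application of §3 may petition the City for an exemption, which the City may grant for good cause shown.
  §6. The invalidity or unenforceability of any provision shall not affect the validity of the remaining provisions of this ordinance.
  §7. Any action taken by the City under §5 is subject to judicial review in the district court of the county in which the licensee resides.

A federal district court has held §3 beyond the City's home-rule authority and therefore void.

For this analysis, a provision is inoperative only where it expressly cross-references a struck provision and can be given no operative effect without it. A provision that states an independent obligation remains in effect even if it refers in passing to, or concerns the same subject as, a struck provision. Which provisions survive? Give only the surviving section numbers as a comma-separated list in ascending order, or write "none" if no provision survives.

§3 is struck. The only function of §5 is the exemption procedure for §3, so it cannot stand once §3 is removed. The only function of §7 is the judicial-review right for §5, so it cannot stand once §5 is removed. Under the severability clause in §6, the remaining provisions continue in force. That leaves §1, §2, §4, and §6 in effect.

1, 2, 4, 6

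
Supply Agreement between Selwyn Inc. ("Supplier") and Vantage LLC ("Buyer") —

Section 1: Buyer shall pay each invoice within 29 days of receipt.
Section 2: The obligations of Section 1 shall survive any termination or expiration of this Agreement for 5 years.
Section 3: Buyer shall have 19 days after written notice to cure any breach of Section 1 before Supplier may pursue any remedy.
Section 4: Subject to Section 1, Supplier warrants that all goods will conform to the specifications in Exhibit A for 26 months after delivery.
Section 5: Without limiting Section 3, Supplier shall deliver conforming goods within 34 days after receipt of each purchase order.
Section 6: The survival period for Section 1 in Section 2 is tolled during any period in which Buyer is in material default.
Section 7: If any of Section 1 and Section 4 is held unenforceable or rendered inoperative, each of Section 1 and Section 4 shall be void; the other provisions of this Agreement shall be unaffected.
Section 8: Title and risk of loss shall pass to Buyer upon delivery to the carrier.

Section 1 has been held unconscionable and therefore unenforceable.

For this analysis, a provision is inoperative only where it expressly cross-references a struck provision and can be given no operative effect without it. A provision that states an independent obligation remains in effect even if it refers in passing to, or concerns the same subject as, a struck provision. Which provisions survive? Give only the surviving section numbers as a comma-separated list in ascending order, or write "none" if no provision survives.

Section 1 is struck. Section 2 merely fixes the survival period for Section 1; with Section 1 gone it has nothing to operate on and falls away. Section 3 operates only by reference to Section 1, so it falls with Section 1. Section 6 has no operative effect of its own apart from Section 2 and is therefore inoperative. Although Section 5 refers to Section 3, its operative terms do not depend on Section 3, so it remains in effect. Section 7 declares Section 1 and Section 4 mutually dependent; since one of them has fallen, all of them are of no effect. That brings down Section 4 as well. The remainder continues in force under Section 7. The provisions still in force are Section 5, Section 7, and Section 8.

5, 7, 8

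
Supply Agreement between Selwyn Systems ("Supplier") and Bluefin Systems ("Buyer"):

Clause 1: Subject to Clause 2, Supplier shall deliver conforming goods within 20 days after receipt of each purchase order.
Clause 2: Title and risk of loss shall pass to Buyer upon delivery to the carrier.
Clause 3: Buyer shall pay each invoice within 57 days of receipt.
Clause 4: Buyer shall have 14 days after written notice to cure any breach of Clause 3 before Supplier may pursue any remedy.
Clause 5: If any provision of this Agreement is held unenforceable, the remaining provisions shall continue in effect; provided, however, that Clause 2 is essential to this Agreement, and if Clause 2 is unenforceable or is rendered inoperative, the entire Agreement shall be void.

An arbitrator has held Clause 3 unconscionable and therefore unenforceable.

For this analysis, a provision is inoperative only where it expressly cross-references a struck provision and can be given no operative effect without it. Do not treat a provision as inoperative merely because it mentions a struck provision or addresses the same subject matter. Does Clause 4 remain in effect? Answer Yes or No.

Clause 3 is struck. Clause 4 merely fixes the cure period for breach of Clause 3; with Clause 3 gone it has nothing to operate on and falls away. Clause 5 makes Clause 2 an essential term, but Clause 2 is unaffected, so the severability proviso in Clause 5 preserves the remaining provisions. That leaves Clause 1, Clause 2, and Clause 5 in effect. Clause 4 is among the inoperative provisions, so the answer is no.

No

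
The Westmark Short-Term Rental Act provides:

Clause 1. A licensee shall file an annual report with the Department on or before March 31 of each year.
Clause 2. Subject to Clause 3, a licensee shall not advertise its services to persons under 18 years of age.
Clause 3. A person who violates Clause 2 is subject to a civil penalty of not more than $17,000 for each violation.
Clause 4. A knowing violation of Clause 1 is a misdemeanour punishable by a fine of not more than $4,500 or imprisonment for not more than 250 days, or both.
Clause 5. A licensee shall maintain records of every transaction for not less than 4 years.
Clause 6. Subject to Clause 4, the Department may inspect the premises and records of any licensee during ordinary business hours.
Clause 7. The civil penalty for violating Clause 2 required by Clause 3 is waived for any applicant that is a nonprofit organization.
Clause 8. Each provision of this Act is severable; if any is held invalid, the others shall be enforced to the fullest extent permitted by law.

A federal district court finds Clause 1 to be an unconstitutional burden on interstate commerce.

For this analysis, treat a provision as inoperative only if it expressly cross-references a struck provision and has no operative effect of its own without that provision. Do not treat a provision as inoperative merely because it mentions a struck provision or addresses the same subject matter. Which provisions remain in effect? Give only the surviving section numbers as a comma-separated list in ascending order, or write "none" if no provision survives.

2, 3, 5, 6, 7, 8

Clause 1 is struck. The only function of Clause 4 is the criminal penalty for violating Clause 1, so it cannot stand once Clause 1 is removed. Although Clause 6 refers to Clause 4, its operative terms do not depend on Clause 4, so it remains in effect. Clause 8 is a severability clause and preserves every provision that can still be given independent effect. Clause 2, Clause 3, Clause 5, Clause 6, Clause 7, and Clause 8 remain in effect.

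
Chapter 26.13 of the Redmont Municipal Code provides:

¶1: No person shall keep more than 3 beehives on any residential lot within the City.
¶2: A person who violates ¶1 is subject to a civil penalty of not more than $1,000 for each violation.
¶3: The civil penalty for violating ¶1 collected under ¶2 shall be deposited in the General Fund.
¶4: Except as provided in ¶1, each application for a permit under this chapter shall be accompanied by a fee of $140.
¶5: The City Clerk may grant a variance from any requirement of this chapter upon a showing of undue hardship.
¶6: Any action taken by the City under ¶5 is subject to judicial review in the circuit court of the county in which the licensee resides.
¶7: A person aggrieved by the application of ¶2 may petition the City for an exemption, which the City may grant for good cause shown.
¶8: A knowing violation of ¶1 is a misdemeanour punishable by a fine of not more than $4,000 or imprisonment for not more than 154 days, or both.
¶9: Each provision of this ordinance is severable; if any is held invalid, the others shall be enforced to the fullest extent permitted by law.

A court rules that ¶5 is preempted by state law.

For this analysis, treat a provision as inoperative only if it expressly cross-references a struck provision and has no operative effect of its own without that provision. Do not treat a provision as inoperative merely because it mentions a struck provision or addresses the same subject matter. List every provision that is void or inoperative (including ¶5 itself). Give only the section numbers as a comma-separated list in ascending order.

¶5 is struck. ¶6 has no operative effect of its own apart from ¶5 and is therefore inoperative. Under the severability clause in ¶9, the remaining provisions continue in force. The provisions still in force are ¶1, ¶2, ¶3, ¶4, ¶7, ¶8, and ¶9.

5, 6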